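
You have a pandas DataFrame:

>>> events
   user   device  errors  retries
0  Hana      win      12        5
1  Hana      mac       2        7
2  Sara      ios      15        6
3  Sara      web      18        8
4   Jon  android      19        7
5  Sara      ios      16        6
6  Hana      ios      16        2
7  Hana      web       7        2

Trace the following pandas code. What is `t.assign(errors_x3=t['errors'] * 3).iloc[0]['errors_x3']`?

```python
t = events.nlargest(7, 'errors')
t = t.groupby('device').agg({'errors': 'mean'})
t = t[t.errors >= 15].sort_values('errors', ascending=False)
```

take 7 rows with largest errors:
   user   device  errors  retries
4   Jon  android      19        7
3  Sara      web      18        8
5  Sara      ios      16        6
6  Hana      ios      16        2
2  Sara      ios      15        6
0  Hana      win      12        5
7  Hana      web       7        2
group by device, mean of errors:
            errors
device            
android  19.000000
ios      15.666667
web      12.500000
win      12.000000
filter rows where errors >= 15:
            errors
device            
android  19.000000
ios      15.666667
sort by errors descending:
            errors
device            
android  19.000000
ios      15.666667
add column errors_x3 = t['errors'] * 3:
            errors  errors_x3
device                       
android  19.000000       57.0
ios      15.666667       47.0
Finally, value at position 0, column 'errors_x3' = 57.0.

57.0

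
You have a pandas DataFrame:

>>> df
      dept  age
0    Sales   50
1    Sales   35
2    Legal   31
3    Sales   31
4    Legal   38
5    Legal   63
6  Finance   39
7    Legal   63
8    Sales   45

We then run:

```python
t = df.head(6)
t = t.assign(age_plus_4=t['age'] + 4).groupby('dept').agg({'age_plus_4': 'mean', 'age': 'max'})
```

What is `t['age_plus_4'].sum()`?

90.6666666667

take first 6 rows:
    dept  age
0  Sales   50
1  Sales   35
2  Legal   31
3  Sales   31
4  Legal   38
5  Legal   63
add column age_plus_4 = t['age'] + 4:
    dept  age  age_plus_4
0  Sales   50          54
1  Sales   35          39
2  Legal   31          35
3  Sales   31          35
4  Legal   38          42
5  Legal   63          67
group by dept: mean(age_plus_4), max(age):
       age_plus_4  age
dept                  
Legal   48.000000   63
Sales   42.666667   50
Reading off the sum of column 'age_plus_4', we get 90.6666666667.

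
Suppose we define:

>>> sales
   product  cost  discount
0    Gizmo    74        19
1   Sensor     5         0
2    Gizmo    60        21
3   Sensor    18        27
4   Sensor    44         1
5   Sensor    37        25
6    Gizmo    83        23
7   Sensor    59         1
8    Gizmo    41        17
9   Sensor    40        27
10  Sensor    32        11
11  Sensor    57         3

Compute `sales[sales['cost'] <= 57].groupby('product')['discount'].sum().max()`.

filter rows where cost <= 57:
   product  cost  discount
1   Sensor     5         0
3   Sensor    18        27
4   Sensor    44         1
5   Sensor    37        25
8    Gizmo    41        17
9   Sensor    40        27
10  Sensor    32        11
11  Sensor    57         3
group by product, sum of discount:
product
Gizmo     17
Sensor    94
Name: discount, dtype: int64
So max() = 94.

94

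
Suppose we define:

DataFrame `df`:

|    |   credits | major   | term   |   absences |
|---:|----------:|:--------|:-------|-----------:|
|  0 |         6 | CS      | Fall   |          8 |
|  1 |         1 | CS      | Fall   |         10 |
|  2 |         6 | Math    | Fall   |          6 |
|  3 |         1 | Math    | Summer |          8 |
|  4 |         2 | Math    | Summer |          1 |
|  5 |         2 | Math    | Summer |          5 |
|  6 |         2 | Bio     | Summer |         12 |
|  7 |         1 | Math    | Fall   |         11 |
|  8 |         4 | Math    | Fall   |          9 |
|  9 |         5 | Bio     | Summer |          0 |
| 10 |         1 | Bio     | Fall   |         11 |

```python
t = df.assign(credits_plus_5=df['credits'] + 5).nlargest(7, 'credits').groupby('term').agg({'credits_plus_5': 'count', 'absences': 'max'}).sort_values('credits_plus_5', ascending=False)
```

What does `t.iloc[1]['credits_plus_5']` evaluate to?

3

add column credits_plus_5 = df['credits'] + 5:
    credits major    term  absences  credits_plus_5
0         6    CS    Fall         8              11
1         1    CS    Fall        10               6
2         6  Math    Fall         6              11
3         1  Math  Summer         8               6
4         2  Math  Summer         1               7
5         2  Math  Summer         5               7
6         2   Bio  Summer        12               7
7         1  Math    Fall        11               6
8         4  Math    Fall         9               9
9         5   Bio  Summer         0              10
10        1   Bio    Fall        11               6
take 7 rows with largest credits:
   credits major    term  absences  credits_plus_5
0        6    CS    Fall         8              11
2        6  Math    Fall         6              11
9        5   Bio  Summer         0              10
8        4  Math    Fall         9               9
4        2  Math  Summer         1               7
5        2  Math  Summer         5               7
6        2   Bio  Summer        12               7
group by term: count(credits_plus_5), max(absences):
        credits_plus_5  absences
term                            
Fall                 3         9
Summer               4        12
sort by credits_plus_5 descending:
        credits_plus_5  absences
term                            
Summer               4        12
Fall                 3         9
Reading off the value at position 1, column 'credits_plus_5', we get 3.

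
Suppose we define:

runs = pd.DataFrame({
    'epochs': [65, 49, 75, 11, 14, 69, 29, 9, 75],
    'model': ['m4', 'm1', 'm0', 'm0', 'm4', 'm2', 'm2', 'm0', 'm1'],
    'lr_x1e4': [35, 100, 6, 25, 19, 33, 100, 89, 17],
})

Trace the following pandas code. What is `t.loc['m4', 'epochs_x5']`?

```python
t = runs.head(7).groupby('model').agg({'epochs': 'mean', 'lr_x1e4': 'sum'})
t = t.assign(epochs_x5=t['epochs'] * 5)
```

197.5

take first 7 rows:
   epochs model  lr_x1e4
0      65    m4       35
1      49    m1      100
2      75    m0        6
3      11    m0       25
4      14    m4       19
5      69    m2       33
6      29    m2      100
group by model: mean(epochs), sum(lr_x1e4):
       epochs  lr_x1e4
model                 
m0       43.0       31
m1       49.0      100
m2       49.0      133
m4       39.5       54
add column epochs_x5 = t['epochs'] * 5:
       epochs  lr_x1e4  epochs_x5
model                            
m0       43.0       31      215.0
m1       49.0      100      245.0
m2       49.0      133      245.0
m4       39.5       54      197.5
Taking the value at row 'm4', column 'epochs_x5' gives 197.5.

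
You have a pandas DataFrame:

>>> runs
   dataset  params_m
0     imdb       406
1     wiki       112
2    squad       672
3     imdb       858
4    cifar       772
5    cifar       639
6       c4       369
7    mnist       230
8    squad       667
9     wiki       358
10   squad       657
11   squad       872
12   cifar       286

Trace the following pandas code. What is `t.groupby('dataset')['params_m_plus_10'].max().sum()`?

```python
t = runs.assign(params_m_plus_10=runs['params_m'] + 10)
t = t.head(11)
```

3319

add column params_m_plus_10 = runs['params_m'] + 10:
   dataset  params_m  params_m_plus_10
0     imdb       406               416
1     wiki       112               122
2    squad       672               682
3     imdb       858               868
4    cifar       772               782
5    cifar       639               649
6       c4       369               379
7    mnist       230               240
8    squad       667               677
9     wiki       358               368
10   squad       657               667
11   squad       872               882
12   cifar       286               296
take first 11 rows:
   dataset  params_m  params_m_plus_10
0     imdb       406               416
1     wiki       112               122
2    squad       672               682
3     imdb       858               868
4    cifar       772               782
5    cifar       639               649
6       c4       369               379
7    mnist       230               240
8    squad       667               677
9     wiki       358               368
10   squad       657               667
group by dataset, max of params_m_plus_10:
dataset
c4       379
cifar    782
imdb     868
mnist    240
squad    682
wiki     368
Name: params_m_plus_10, dtype: int64
Then the sum of the resulting series: 3319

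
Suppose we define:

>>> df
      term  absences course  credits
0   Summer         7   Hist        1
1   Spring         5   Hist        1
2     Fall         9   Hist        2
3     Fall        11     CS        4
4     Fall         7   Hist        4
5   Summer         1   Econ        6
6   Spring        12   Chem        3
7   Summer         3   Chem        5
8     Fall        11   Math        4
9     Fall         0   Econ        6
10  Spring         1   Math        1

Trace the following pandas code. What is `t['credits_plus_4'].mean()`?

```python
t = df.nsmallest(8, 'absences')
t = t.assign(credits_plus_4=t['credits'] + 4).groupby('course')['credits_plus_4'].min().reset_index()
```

take 8 rows with smallest absences:
      term  absences course  credits
9     Fall         0   Econ        6
5   Summer         1   Econ        6
10  Spring         1   Math        1
7   Summer         3   Chem        5
1   Spring         5   Hist        1
0   Summer         7   Hist        1
4     Fall         7   Hist        4
2     Fall         9   Hist        2
add column credits_plus_4 = t['credits'] + 4:
      term  absences course  credits  credits_plus_4
9     Fall         0   Econ        6              10
5   Summer         1   Econ        6              10
10  Spring         1   Math        1               5
7   Summer         3   Chem        5               9
1   Spring         5   Hist        1               5
0   Summer         7   Hist        1               5
4     Fall         7   Hist        4               8
2     Fall         9   Hist        2               6
group by course, min of credits_plus_4:
course
Chem     9
Econ    10
Hist     5
Math     5
Name: credits_plus_4, dtype: int64
reset_index():
  course  credits_plus_4
0   Chem               9
1   Econ              10
2   Hist               5
3   Math               5
Reading off the mean of column 'credits_plus_4', we get 7.25.

7.25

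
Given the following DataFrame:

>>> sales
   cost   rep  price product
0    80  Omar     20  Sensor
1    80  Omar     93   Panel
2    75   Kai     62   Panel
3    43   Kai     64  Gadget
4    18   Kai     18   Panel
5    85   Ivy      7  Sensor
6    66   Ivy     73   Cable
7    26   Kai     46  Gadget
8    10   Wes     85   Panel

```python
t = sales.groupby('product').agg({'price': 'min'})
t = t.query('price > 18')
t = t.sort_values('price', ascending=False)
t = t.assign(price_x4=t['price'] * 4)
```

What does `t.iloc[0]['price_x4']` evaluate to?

group by product, min of price:
         price
product       
Cable       73
Gadget      46
Panel       18
Sensor       7
filter rows where price > 18:
         price
product       
Cable       73
Gadget      46
sort by price descending:
         price
product       
Cable       73
Gadget      46
add column price_x4 = t['price'] * 4:
         price  price_x4
product                 
Cable       73       292
Gadget      46       184

292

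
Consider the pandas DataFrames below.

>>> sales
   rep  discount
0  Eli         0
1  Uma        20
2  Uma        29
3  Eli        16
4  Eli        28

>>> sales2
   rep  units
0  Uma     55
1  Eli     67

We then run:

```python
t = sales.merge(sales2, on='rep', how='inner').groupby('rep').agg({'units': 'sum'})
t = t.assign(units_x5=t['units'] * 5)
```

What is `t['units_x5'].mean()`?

merge on 'rep' (how='inner') → 5 rows:
   rep  discount  units
0  Eli         0     67
1  Uma        20     55
2  Uma        29     55
3  Eli        16     67
4  Eli        28     67
group by rep, sum of units:
     units
rep       
Eli    201
Uma    110
add column units_x5 = t['units'] * 5:
     units  units_x5
rep                 
Eli    201      1005
Uma    110       550

777.5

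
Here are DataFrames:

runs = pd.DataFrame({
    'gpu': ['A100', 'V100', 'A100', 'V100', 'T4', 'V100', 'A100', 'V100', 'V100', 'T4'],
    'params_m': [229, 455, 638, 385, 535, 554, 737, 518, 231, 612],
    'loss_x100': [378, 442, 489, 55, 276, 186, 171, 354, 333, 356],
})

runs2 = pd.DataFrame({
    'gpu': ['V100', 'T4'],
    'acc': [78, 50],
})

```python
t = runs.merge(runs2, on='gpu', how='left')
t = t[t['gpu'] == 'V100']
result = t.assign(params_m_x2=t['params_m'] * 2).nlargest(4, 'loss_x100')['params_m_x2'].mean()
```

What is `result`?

879.0

merge on 'gpu' (how='left') → 10 rows:
    gpu  params_m  loss_x100   acc
0  A100       229        378   NaN
1  V100       455        442  78.0
2  A100       638        489   NaN
3  V100       385         55  78.0
4    T4       535        276  50.0
5  V100       554        186  78.0
6  A100       737        171   NaN
7  V100       518        354  78.0
8  V100       231        333  78.0
9    T4       612        356  50.0
filter rows where gpu == 'V100':
    gpu  params_m  loss_x100   acc
1  V100       455        442  78.0
3  V100       385         55  78.0
5  V100       554        186  78.0
7  V100       518        354  78.0
8  V100       231        333  78.0
add column params_m_x2 = t['params_m'] * 2:
    gpu  params_m  loss_x100   acc  params_m_x2
1  V100       455        442  78.0          910
3  V100       385         55  78.0          770
5  V100       554        186  78.0         1108
7  V100       518        354  78.0         1036
8  V100       231        333  78.0          462
take 4 rows with largest loss_x100:
    gpu  params_m  loss_x100   acc  params_m_x2
1  V100       455        442  78.0          910
7  V100       518        354  78.0         1036
8  V100       231        333  78.0          462
5  V100       554        186  78.0         1108
Then the mean of column 'params_m_x2': 879.0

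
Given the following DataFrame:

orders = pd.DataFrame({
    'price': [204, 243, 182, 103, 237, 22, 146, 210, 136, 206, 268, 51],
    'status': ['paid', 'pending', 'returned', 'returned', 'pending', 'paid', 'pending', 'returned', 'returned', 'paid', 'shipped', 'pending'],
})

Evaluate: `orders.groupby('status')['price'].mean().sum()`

739.0

group by status, mean of price:
status
paid        144.00
pending     169.25
returned    157.75
shipped     268.00
Name: price, dtype: float64
Taking the sum of the resulting series gives 739.0.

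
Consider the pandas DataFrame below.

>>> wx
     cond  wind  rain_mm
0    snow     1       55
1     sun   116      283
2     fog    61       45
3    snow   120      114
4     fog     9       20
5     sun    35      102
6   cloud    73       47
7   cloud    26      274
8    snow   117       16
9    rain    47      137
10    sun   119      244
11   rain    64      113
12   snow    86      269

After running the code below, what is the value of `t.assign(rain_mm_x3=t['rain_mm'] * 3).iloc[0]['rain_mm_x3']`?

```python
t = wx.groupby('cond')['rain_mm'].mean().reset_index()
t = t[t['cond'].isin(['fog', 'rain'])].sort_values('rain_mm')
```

group by cond, mean of rain_mm:
cond
cloud    160.500000
fog       32.500000
rain     125.000000
snow     113.500000
sun      209.666667
Name: rain_mm, dtype: float64
reset_index():
    cond     rain_mm
0  cloud  160.500000
1    fog   32.500000
2   rain  125.000000
3   snow  113.500000
4    sun  209.666667
filter rows where cond in ['fog', 'rain']:
   cond  rain_mm
1   fog     32.5
2  rain    125.0
sort by rain_mm:
   cond  rain_mm
1   fog     32.5
2  rain    125.0
add column rain_mm_x3 = t['rain_mm'] * 3:
   cond  rain_mm  rain_mm_x3
1   fog     32.5        97.5
2  rain    125.0       375.0

97.5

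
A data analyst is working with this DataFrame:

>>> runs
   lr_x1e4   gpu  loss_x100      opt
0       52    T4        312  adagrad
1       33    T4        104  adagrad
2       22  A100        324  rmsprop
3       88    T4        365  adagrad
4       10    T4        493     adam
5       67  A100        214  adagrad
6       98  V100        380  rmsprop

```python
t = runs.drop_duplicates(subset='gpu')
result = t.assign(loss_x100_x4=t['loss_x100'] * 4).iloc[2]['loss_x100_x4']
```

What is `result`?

1520

drop duplicate gpu (keep=first):
   lr_x1e4   gpu  loss_x100      opt
0       52    T4        312  adagrad
2       22  A100        324  rmsprop
6       98  V100        380  rmsprop
add column loss_x100_x4 = t['loss_x100'] * 4:
   lr_x1e4   gpu  loss_x100      opt  loss_x100_x4
0       52    T4        312  adagrad          1248
2       22  A100        324  rmsprop          1296
6       98  V100        380  rmsprop          1520
The value at position 2, column 'loss_x100_x4' is 1520.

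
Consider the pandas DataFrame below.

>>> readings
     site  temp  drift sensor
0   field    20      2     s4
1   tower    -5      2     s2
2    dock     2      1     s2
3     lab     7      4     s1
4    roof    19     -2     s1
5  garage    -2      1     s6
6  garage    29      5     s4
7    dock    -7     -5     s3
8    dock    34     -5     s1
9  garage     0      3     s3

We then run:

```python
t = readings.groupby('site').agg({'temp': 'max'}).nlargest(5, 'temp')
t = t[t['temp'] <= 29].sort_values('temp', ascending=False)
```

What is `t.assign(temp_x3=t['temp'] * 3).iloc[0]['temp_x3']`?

87

group by site, max of temp:
        temp
site        
dock      34
field     20
garage    29
lab        7
roof      19
tower     -5
take 5 rows with largest temp:
        temp
site        
dock      34
garage    29
field     20
roof      19
lab        7
filter rows where temp <= 29:
        temp
site        
garage    29
field     20
roof      19
lab        7
sort by temp descending:
        temp
site        
garage    29
field     20
roof      19
lab        7
add column temp_x3 = t['temp'] * 3:
        temp  temp_x3
site                 
garage    29       87
field     20       60
roof      19       57
lab        7       21
value at position 0, column 'temp_x3' → 87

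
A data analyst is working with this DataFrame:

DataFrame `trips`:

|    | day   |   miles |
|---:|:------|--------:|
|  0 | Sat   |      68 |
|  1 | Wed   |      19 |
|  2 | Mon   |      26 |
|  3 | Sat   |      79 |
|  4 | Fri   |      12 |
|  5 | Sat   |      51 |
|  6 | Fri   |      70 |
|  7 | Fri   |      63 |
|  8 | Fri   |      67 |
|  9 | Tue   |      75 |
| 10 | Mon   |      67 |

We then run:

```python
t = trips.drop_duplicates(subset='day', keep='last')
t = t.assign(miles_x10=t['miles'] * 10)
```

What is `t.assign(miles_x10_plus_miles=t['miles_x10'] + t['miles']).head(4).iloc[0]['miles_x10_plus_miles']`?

209

drop duplicate day (keep=last):
    day  miles
1   Wed     19
5   Sat     51
8   Fri     67
9   Tue     75
10  Mon     67
add column miles_x10 = t['miles'] * 10:
    day  miles  miles_x10
1   Wed     19        190
5   Sat     51        510
8   Fri     67        670
9   Tue     75        750
10  Mon     67        670
add column miles_x10_plus_miles = t['miles_x10'] + t['miles']:
    day  miles  miles_x10  miles_x10_plus_miles
1   Wed     19        190                   209
5   Sat     51        510                   561
8   Fri     67        670                   737
9   Tue     75        750                   825
10  Mon     67        670                   737
take first 4 rows:
   day  miles  miles_x10  miles_x10_plus_miles
1  Wed     19        190                   209
5  Sat     51        510                   561
8  Fri     67        670                   737
9  Tue     75        750                   825
Hence 209.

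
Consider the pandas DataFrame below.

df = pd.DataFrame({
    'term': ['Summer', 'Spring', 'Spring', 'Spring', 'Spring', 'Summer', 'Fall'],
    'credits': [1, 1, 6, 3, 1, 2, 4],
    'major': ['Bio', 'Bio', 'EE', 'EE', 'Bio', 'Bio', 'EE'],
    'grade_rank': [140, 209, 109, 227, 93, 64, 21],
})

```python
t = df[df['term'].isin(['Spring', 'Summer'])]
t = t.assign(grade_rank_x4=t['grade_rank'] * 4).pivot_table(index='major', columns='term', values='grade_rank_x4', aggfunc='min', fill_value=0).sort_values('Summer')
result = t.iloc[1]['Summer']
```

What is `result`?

filter rows where term in ['Spring', 'Summer']:
     term  credits major  grade_rank
0  Summer        1   Bio         140
1  Spring        1   Bio         209
2  Spring        6    EE         109
3  Spring        3    EE         227
4  Spring        1   Bio          93
5  Summer        2   Bio          64
add column grade_rank_x4 = t['grade_rank'] * 4:
     term  credits major  grade_rank  grade_rank_x4
0  Summer        1   Bio         140            560
1  Spring        1   Bio         209            836
2  Spring        6    EE         109            436
3  Spring        3    EE         227            908
4  Spring        1   Bio          93            372
5  Summer        2   Bio          64            256
pivot: rows=major, cols=term, min(grade_rank_x4):
term   Spring  Summer
major                
Bio       372     256
EE        436       0
sort by Summer:
term   Spring  Summer
major                
EE        436       0
Bio       372     256

256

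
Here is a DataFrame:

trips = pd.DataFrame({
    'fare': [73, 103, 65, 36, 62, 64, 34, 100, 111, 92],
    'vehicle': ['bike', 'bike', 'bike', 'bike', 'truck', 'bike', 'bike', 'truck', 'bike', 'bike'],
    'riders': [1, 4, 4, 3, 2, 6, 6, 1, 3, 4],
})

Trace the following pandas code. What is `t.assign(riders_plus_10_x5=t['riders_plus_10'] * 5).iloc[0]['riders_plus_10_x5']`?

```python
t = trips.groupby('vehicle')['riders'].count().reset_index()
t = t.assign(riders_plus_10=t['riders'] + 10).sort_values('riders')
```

group by vehicle, count of riders:
vehicle
bike     8
truck    2
Name: riders, dtype: int64
reset_index():
  vehicle  riders
0    bike       8
1   truck       2
add column riders_plus_10 = t['riders'] + 10:
  vehicle  riders  riders_plus_10
0    bike       8              18
1   truck       2              12
sort by riders:
  vehicle  riders  riders_plus_10
1   truck       2              12
0    bike       8              18
add column riders_plus_10_x5 = t['riders_plus_10'] * 5:
  vehicle  riders  riders_plus_10  riders_plus_10_x5
1   truck       2              12                 60
0    bike       8              18                 90
So iloc[0]['riders_plus_10_x5'] = 60.

60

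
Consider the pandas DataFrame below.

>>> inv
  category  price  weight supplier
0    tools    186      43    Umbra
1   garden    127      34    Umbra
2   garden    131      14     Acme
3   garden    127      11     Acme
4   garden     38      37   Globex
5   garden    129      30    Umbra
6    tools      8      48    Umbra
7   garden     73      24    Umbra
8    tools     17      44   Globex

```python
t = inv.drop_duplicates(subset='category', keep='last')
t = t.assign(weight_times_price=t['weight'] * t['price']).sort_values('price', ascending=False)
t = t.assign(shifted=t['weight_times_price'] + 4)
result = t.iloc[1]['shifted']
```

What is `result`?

752

drop duplicate category (keep=last):
  category  price  weight supplier
7   garden     73      24    Umbra
8    tools     17      44   Globex
add column weight_times_price = t['weight'] * t['price']:
  category  price  weight supplier  weight_times_price
7   garden     73      24    Umbra                1752
8    tools     17      44   Globex                 748
sort by price descending:
  category  price  weight supplier  weight_times_price
7   garden     73      24    Umbra                1752
8    tools     17      44   Globex                 748
add column shifted = t['weight_times_price'] + 4:
  category  price  weight supplier  weight_times_price  shifted
7   garden     73      24    Umbra                1752     1756
8    tools     17      44   Globex                 748      752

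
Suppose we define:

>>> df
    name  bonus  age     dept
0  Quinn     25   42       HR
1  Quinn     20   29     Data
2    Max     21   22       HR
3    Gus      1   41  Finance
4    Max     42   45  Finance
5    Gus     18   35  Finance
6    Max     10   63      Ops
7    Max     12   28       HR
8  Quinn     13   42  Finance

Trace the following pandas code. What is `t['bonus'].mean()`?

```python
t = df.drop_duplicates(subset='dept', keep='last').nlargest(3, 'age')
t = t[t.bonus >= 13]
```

16.5

drop duplicate dept (keep=last):
    name  bonus  age     dept
1  Quinn     20   29     Data
6    Max     10   63      Ops
7    Max     12   28       HR
8  Quinn     13   42  Finance
take 3 rows with largest age:
    name  bonus  age     dept
6    Max     10   63      Ops
8  Quinn     13   42  Finance
1  Quinn     20   29     Data
filter rows where bonus >= 13:
    name  bonus  age     dept
8  Quinn     13   42  Finance
1  Quinn     20   29     Data
Then the mean of column 'bonus': 16.5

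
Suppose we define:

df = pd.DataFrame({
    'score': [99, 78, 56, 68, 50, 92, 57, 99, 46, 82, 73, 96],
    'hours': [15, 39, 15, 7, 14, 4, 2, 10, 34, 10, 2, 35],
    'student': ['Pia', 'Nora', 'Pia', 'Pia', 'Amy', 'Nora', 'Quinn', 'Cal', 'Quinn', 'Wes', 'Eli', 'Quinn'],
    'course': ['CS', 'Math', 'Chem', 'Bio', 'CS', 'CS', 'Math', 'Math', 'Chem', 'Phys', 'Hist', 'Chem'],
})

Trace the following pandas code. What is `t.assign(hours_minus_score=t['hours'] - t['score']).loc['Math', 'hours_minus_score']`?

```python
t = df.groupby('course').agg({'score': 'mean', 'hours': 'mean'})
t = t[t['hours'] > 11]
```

-61.0

group by course: mean(score), mean(hours):
            score  hours
course                  
Bio     68.000000    7.0
CS      80.333333   11.0
Chem    66.000000   28.0
Hist    73.000000    2.0
Math    78.000000   17.0
Phys    82.000000   10.0
filter rows where hours > 11:
        score  hours
course              
Chem     66.0   28.0
Math     78.0   17.0
add column hours_minus_score = t['hours'] - t['score']:
        score  hours  hours_minus_score
course                                 
Chem     66.0   28.0              -38.0
Math     78.0   17.0              -61.0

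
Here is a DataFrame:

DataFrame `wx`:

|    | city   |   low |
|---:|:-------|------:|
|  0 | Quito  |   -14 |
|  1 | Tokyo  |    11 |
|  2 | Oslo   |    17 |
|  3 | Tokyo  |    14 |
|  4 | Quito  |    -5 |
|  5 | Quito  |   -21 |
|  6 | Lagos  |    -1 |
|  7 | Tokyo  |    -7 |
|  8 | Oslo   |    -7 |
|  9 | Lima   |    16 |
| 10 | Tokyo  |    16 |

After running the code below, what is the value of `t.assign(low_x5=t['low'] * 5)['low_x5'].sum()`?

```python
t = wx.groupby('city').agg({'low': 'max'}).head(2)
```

75

group by city, max of low:
       low
city      
Lagos   -1
Lima    16
Oslo    17
Quito   -5
Tokyo   16
take first 2 rows:
       low
city      
Lagos   -1
Lima    16
add column low_x5 = t['low'] * 5:
       low  low_x5
city              
Lagos   -1      -5
Lima    16      80
Finally, sum of column 'low_x5' = 75.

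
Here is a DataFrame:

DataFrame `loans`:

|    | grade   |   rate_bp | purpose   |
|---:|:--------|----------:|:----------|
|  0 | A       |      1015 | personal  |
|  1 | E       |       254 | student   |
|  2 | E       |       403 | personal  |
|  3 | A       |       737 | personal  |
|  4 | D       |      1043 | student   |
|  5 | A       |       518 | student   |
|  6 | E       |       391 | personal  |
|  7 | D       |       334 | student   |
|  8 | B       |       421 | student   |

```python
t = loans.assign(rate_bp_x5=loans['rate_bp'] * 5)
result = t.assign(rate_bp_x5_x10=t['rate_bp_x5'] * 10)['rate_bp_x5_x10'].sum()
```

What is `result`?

255800

add column rate_bp_x5 = loans['rate_bp'] * 5:
  grade  rate_bp   purpose  rate_bp_x5
0     A     1015  personal        5075
1     E      254   student        1270
2     E      403  personal        2015
3     A      737  personal        3685
4     D     1043   student        5215
5     A      518   student        2590
6     E      391  personal        1955
7     D      334   student        1670
8     B      421   student        2105
add column rate_bp_x5_x10 = t['rate_bp_x5'] * 10:
  grade  rate_bp   purpose  rate_bp_x5  rate_bp_x5_x10
0     A     1015  personal        5075           50750
1     E      254   student        1270           12700
2     E      403  personal        2015           20150
3     A      737  personal        3685           36850
4     D     1043   student        5215           52150
5     A      518   student        2590           25900
6     E      391  personal        1955           19550
7     D      334   student        1670           16700
8     B      421   student        2105           21050
Finally, sum of column 'rate_bp_x5_x10' = 255800.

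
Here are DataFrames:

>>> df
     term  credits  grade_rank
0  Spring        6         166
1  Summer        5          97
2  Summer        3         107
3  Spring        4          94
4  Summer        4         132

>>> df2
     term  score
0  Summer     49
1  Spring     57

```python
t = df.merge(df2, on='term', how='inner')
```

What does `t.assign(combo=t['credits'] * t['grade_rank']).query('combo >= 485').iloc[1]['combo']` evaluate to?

485

merge on 'term' (how='inner') → 5 rows:
     term  credits  grade_rank  score
0  Spring        6         166     57
1  Summer        5          97     49
2  Summer        3         107     49
3  Spring        4          94     57
4  Summer        4         132     49
add column combo = t['credits'] * t['grade_rank']:
     term  credits  grade_rank  score  combo
0  Spring        6         166     57    996
1  Summer        5          97     49    485
2  Summer        3         107     49    321
3  Spring        4          94     57    376
4  Summer        4         132     49    528
filter rows where combo >= 485:
     term  credits  grade_rank  score  combo
0  Spring        6         166     57    996
1  Summer        5          97     49    485
4  Summer        4         132     49    528
Reading off the value at position 1, column 'combo', we get 485.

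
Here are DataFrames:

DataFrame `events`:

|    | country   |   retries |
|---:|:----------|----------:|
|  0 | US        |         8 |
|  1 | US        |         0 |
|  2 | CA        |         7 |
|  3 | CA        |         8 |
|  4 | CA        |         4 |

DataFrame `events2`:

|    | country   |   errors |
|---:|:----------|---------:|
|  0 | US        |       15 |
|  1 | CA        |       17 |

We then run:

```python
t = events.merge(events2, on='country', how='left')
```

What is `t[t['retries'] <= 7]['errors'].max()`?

17

merge on 'country' (how='left') → 5 rows:
  country  retries  errors
0      US        8      15
1      US        0      15
2      CA        7      17
3      CA        8      17
4      CA        4      17
filter rows where retries <= 7:
  country  retries  errors
1      US        0      15
2      CA        7      17
4      CA        4      17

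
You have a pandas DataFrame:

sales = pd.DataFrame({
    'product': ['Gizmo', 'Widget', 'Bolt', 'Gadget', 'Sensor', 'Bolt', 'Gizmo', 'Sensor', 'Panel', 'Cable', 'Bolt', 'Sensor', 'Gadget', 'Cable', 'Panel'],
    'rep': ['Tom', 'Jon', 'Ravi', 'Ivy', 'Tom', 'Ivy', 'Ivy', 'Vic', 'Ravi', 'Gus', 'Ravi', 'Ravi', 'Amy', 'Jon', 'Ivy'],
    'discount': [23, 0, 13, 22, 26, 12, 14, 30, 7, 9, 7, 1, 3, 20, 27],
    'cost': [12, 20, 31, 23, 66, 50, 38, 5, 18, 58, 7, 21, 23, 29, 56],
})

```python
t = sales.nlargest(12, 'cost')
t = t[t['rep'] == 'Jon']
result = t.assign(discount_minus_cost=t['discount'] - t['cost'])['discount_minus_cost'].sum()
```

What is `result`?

take 12 rows with largest cost:
   product   rep  discount  cost
4   Sensor   Tom        26    66
9    Cable   Gus         9    58
14   Panel   Ivy        27    56
5     Bolt   Ivy        12    50
6    Gizmo   Ivy        14    38
2     Bolt  Ravi        13    31
13   Cable   Jon        20    29
3   Gadget   Ivy        22    23
12  Gadget   Amy         3    23
11  Sensor  Ravi         1    21
1   Widget   Jon         0    20
8    Panel  Ravi         7    18
filter rows where rep == 'Jon':
   product  rep  discount  cost
13   Cable  Jon        20    29
1   Widget  Jon         0    20
add column discount_minus_cost = t['discount'] - t['cost']:
   product  rep  discount  cost  discount_minus_cost
13   Cable  Jon        20    29                   -9
1   Widget  Jon         0    20                  -20

-29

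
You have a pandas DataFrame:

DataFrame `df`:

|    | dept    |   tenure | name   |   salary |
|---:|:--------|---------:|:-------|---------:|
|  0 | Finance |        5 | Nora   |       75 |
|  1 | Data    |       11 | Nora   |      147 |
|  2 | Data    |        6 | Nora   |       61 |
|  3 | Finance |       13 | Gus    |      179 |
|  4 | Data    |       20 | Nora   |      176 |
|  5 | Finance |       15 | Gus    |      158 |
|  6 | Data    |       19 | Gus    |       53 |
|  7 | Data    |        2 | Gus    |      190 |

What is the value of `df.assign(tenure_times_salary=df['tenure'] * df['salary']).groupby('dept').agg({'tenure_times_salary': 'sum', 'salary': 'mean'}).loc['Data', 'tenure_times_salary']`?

add column tenure_times_salary = df['tenure'] * df['salary']:
      dept  tenure  name  salary  tenure_times_salary
0  Finance       5  Nora      75                  375
1     Data      11  Nora     147                 1617
2     Data       6  Nora      61                  366
3  Finance      13   Gus     179                 2327
4     Data      20  Nora     176                 3520
5  Finance      15   Gus     158                 2370
6     Data      19   Gus      53                 1007
7     Data       2   Gus     190                  380
group by dept: sum(tenure_times_salary), mean(salary):
         tenure_times_salary      salary
dept                                    
Data                    6890  125.400000
Finance                 5072  137.333333
Reading off the value at row 'Data', column 'tenure_times_salary', we get 6890.

6890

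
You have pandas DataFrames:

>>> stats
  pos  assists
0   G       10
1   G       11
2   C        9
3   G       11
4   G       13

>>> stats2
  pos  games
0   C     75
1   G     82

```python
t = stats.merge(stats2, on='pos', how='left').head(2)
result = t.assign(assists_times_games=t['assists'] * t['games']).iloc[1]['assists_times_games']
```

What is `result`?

902

merge on 'pos' (how='left') → 5 rows:
  pos  assists  games
0   G       10     82
1   G       11     82
2   C        9     75
3   G       11     82
4   G       13     82
take first 2 rows:
  pos  assists  games
0   G       10     82
1   G       11     82
add column assists_times_games = t['assists'] * t['games']:
  pos  assists  games  assists_times_games
0   G       10     82                  820
1   G       11     82                  902
Finally, value at position 1, column 'assists_times_games' = 902.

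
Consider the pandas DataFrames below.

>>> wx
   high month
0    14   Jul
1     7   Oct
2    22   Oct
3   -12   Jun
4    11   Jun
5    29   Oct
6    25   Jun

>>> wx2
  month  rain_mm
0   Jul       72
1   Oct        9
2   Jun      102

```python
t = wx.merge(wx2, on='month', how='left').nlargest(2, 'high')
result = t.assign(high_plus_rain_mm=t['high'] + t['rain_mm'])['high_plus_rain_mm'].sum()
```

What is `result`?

165

merge on 'month' (how='left') → 7 rows:
   high month  rain_mm
0    14   Jul       72
1     7   Oct        9
2    22   Oct        9
3   -12   Jun      102
4    11   Jun      102
5    29   Oct        9
6    25   Jun      102
take 2 rows with largest high:
   high month  rain_mm
5    29   Oct        9
6    25   Jun      102
add column high_plus_rain_mm = t['high'] + t['rain_mm']:
   high month  rain_mm  high_plus_rain_mm
5    29   Oct        9                 38
6    25   Jun      102                127
Taking the sum of column 'high_plus_rain_mm' gives 165.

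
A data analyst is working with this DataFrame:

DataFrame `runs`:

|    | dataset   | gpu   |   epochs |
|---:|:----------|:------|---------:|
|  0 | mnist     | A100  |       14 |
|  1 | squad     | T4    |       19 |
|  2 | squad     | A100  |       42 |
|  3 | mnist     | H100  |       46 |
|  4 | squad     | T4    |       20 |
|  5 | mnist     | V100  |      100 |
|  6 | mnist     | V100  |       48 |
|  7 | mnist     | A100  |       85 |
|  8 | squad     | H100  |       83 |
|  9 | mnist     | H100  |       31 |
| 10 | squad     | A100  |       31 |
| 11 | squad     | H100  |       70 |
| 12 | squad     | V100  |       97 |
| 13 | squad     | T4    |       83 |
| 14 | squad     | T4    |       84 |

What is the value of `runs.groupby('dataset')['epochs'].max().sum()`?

group by dataset, max of epochs:
dataset
mnist    100
squad     97
Name: epochs, dtype: int64
Reading off the sum of the resulting series, we get 197.

197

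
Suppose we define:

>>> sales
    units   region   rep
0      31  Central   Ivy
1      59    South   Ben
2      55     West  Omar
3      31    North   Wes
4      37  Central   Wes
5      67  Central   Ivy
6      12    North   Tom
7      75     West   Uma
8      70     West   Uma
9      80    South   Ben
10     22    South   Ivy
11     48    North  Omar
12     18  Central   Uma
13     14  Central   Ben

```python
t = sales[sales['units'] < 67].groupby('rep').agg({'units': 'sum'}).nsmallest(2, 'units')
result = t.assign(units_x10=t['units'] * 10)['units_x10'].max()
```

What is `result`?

180

filter rows where units < 67:
    units   region   rep
0      31  Central   Ivy
1      59    South   Ben
2      55     West  Omar
3      31    North   Wes
4      37  Central   Wes
6      12    North   Tom
10     22    South   Ivy
11     48    North  Omar
12     18  Central   Uma
13     14  Central   Ben
group by rep, sum of units:
      units
rep        
Ben      73
Ivy      53
Omar    103
Tom      12
Uma      18
Wes      68
take 2 rows with smallest units:
     units
rep       
Tom     12
Uma     18
add column units_x10 = t['units'] * 10:
     units  units_x10
rep                  
Tom     12        120
Uma     18        180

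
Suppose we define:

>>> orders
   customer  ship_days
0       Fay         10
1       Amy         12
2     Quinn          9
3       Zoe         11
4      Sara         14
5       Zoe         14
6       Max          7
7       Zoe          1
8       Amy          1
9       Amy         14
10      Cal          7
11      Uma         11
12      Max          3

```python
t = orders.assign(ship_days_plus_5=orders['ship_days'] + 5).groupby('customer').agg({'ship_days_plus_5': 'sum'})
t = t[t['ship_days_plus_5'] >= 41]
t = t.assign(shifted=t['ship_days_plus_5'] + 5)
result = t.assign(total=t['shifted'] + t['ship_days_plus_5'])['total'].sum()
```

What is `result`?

176

add column ship_days_plus_5 = orders['ship_days'] + 5:
   customer  ship_days  ship_days_plus_5
0       Fay         10                15
1       Amy         12                17
2     Quinn          9                14
3       Zoe         11                16
4      Sara         14                19
5       Zoe         14                19
6       Max          7                12
7       Zoe          1                 6
8       Amy          1                 6
9       Amy         14                19
10      Cal          7                12
11      Uma         11                16
12      Max          3                 8
group by customer, sum of ship_days_plus_5:
          ship_days_plus_5
customer                  
Amy                     42
Cal                     12
Fay                     15
Max                     20
Quinn                   14
Sara                    19
Uma                     16
Zoe                     41
filter rows where ship_days_plus_5 >= 41:
          ship_days_plus_5
customer                  
Amy                     42
Zoe                     41
add column shifted = t['ship_days_plus_5'] + 5:
          ship_days_plus_5  shifted
customer                           
Amy                     42       47
Zoe                     41       46
add column total = t['shifted'] + t['ship_days_plus_5']:
          ship_days_plus_5  shifted  total
customer                                  
Amy                     42       47     89
Zoe                     41       46     87
sum of column 'total' → 176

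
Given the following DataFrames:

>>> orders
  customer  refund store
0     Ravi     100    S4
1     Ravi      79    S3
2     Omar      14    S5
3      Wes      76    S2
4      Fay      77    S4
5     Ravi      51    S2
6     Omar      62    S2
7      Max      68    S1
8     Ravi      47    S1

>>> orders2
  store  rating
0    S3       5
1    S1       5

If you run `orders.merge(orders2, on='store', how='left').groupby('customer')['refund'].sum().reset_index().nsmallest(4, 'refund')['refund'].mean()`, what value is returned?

merge on 'store' (how='left') → 9 rows:
  customer  refund store  rating
0     Ravi     100    S4     NaN
1     Ravi      79    S3     5.0
2     Omar      14    S5     NaN
3      Wes      76    S2     NaN
4      Fay      77    S4     NaN
5     Ravi      51    S2     NaN
6     Omar      62    S2     NaN
7      Max      68    S1     5.0
8     Ravi      47    S1     5.0
group by customer, sum of refund:
customer
Fay      77
Max      68
Omar     76
Ravi    277
Wes      76
Name: refund, dtype: int64
reset_index():
  customer  refund
0      Fay      77
1      Max      68
2     Omar      76
3     Ravi     277
4      Wes      76
take 4 rows with smallest refund:
  customer  refund
1      Max      68
2     Omar      76
4      Wes      76
0      Fay      77
Taking the mean of column 'refund' gives 74.25.

74.25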